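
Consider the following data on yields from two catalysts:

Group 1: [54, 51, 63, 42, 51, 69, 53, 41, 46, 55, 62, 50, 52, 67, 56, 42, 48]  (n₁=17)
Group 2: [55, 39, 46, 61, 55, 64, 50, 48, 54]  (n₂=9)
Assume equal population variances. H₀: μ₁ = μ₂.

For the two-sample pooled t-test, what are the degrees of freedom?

df = n₁ + n₂ − 2 = 17 + 9 − 2 = 24

degrees of freedom = 24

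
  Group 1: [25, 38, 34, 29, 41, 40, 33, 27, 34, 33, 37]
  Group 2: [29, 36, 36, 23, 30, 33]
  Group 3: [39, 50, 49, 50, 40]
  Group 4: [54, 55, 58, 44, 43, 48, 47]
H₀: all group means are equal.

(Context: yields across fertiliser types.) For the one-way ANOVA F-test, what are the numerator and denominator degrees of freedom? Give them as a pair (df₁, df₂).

k = 4 groups, N = 29 total
df = (k−1, N−k) = (4−1, 29−4) = (3, 25)

degrees of freedom = [3, 25]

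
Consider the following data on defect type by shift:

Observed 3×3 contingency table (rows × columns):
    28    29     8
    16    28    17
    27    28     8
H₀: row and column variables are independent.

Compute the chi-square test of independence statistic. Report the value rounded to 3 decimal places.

Row totals [65, 61, 63], col totals [71, 85, 33], n=189
χ² = (28−24.42)²/24.42 + (29−29.23)²/29.23 + (8−11.35)²/11.35 + (16−22.92)²/22.92 + (28−27.43)²/27.43 + (17−10.65)²/10.65 + (27−23.67)²/23.67 + (28−28.33)²/28.33 + (8−11.00)²/11.00 = 8.6908
df = 4

test statistic = 8.691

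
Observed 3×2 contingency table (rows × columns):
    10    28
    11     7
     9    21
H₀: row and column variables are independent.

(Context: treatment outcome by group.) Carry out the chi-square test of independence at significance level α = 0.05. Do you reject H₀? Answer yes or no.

Row totals [38, 18, 30], col totals [30, 56], n=86
χ² = (10−13.26)²/13.26 + (28−24.74)²/24.74 + (11−6.28)²/6.28 + (7−11.72)²/11.72 + (9−10.47)²/10.47 + (21−19.53)²/19.53 = 6.9940
df = 2
p-value (upper-tail) = 0.03029
At α=0.05: p < α → reject H₀

reject H₀: yes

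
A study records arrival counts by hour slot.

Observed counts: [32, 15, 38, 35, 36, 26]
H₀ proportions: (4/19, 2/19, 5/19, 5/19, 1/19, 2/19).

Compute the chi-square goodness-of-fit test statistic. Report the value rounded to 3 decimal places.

test statistic = 82.779

n = 182; E_i = n·p_i = [38.32, 19.16, 47.89, 47.89, 9.58, 19.16]
χ² = (32−38.32)²/38.32 + (15−19.16)²/19.16 + (38−47.89)²/47.89 + (35−47.89)²/47.89 + (36−9.58)²/9.58 + (26−19.16)²/19.16 = 82.7786
df = 5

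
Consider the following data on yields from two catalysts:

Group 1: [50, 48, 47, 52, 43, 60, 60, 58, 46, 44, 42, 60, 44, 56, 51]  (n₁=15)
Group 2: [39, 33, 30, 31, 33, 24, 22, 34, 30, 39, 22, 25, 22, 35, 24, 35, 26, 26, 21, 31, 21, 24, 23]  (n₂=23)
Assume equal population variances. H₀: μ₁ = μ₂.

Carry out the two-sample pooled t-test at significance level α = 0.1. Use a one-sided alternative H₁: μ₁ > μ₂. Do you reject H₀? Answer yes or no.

x̄₁=50.733, s₁=6.606, n₁=15
x̄₂=28.261, s₂=5.825, n₂=23
s_p² = [14·6.606² + 22·5.825²]/36 = 37.7047
SE = √(s_p²·(1/15+1/23)) = 2.0379
t = (50.733−28.261)/2.0379 = 11.0273
df = 36
p-value (one-sided, H₁ greater) = 0.00000
At α=0.1: p < α → reject H₀

reject H₀: yes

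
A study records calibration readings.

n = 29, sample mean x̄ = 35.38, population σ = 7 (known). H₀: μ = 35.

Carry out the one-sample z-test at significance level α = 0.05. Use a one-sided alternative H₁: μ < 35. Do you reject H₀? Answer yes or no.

reject H₀: no

SE = σ/√n = 7/√29 = 1.2999
z = (x̄−μ₀)/SE = (35.38−35)/1.2999 = 0.2923
p-value (one-sided, H₁ less) = 0.61499
At α=0.05: p ≥ α → fail to reject H₀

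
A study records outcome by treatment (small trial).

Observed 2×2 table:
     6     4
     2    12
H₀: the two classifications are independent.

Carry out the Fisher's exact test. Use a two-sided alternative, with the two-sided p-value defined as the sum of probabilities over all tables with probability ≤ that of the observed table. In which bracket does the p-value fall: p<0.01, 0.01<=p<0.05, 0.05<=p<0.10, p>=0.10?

Margins: r₁=10, r₂=14, c₁=8, c₂=16, n=24
p_obs = C(10,6)·C(14,2)/C(24,8); sum pmf over tables with pmf ≤ p_obs
p-value (two-sided) = 0.03241
→ bracket: 0.01<=p<0.05

p-value bracket: 0.01<=p<0.05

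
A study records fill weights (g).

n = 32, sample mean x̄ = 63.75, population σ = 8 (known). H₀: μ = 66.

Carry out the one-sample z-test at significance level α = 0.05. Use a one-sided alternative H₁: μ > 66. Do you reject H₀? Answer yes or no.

reject H₀: no

SE = σ/√n = 8/√32 = 1.4142
z = (x̄−μ₀)/SE = (63.75−66)/1.4142 = -1.5910
p-value (one-sided, H₁ greater) = 0.94419
At α=0.05: p ≥ α → fail to reject H₀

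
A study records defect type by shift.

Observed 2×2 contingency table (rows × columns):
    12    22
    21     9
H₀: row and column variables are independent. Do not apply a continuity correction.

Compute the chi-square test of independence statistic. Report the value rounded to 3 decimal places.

test statistic = 7.686

Row totals [34, 30], col totals [33, 31], n=64
χ² = (12−17.53)²/17.53 + (22−16.47)²/16.47 + (21−15.47)²/15.47 + (9−14.53)²/14.53 = 7.6862
df = 1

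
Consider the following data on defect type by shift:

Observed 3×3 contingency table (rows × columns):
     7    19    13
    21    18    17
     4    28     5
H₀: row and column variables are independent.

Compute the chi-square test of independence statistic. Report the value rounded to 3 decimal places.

Row totals [39, 56, 37], col totals [32, 65, 35], n=132
χ² = (7−9.45)²/9.45 + (19−19.20)²/19.20 + (13−10.34)²/10.34 + (21−13.58)²/13.58 + (18−27.58)²/27.58 + (17−14.85)²/14.85 + (4−8.97)²/8.97 + (28−18.22)²/18.22 + (5−9.81)²/9.81 = 19.3827
df = 4

test statistic = 19.383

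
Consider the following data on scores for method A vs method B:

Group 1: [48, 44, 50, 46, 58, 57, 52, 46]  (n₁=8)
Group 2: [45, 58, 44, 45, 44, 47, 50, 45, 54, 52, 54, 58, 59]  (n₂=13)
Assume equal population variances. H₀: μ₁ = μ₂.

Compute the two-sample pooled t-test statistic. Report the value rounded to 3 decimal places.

x̄₁=50.125, s₁=5.194, n₁=8
x̄₂=50.385, s₂=5.767, n₂=13
s_p² = [7·5.194² + 12·5.767²]/19 = 30.9448
SE = √(s_p²·(1/8+1/13)) = 2.4997
t = (50.125−50.385)/2.4997 = -0.1039
df = 19

test statistic = -0.104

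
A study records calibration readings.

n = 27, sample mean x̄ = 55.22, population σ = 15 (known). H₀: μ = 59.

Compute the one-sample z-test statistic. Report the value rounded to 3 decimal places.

test statistic = -1.309

SE = σ/√n = 15/√27 = 2.8868
z = (x̄−μ₀)/SE = (55.22−59)/2.8868 = -1.3094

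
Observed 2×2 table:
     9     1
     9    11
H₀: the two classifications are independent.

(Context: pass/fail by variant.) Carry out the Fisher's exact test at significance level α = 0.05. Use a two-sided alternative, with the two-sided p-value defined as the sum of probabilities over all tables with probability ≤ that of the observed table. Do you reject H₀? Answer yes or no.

Margins: r₁=10, r₂=20, c₁=18, c₂=12, n=30
p_obs = C(10,9)·C(20,9)/C(30,18); sum pmf over tables with pmf ≤ p_obs
p-value (two-sided) = 0.02353
At α=0.05: p < α → reject H₀

reject H₀: yes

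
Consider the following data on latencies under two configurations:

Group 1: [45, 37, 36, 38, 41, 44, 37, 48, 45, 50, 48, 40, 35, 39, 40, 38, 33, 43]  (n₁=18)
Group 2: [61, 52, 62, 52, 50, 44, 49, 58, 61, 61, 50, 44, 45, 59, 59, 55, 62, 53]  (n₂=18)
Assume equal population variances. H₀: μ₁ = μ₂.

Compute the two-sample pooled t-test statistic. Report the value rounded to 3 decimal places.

x̄₁=40.944, s₁=4.881, n₁=18
x̄₂=54.278, s₂=6.360, n₂=18
s_p² = [17·4.881² + 17·6.360²]/34 = 32.1340
SE = √(s_p²·(1/18+1/18)) = 1.8896
t = (40.944−54.278)/1.8896 = -7.0563
df = 34

test statistic = -7.056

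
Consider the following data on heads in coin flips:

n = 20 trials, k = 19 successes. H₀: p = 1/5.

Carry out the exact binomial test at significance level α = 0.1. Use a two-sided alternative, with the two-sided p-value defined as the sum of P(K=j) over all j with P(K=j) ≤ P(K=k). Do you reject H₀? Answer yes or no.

Exact binomial: n=20, k=19, p₀=1/5=0.2000
P(X=j) = C(n,j)·p₀^j·(1−p₀)^(n−j); p = Σ P(X=j) over j with P(X=j) ≤ P(X=19)
p-value (two-sided) = 0.00000
At α=0.1: p < α → reject H₀

reject H₀: yes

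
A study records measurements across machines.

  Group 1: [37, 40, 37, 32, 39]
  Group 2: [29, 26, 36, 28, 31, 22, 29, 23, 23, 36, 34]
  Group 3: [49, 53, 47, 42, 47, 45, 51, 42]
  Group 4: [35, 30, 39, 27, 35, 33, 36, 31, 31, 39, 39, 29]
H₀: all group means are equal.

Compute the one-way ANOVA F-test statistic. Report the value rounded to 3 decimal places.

Group means [37.00, 28.82, 47.00, 33.67], grand mean 35.611
SSB = Σnᵢ(x̄ᵢ−x̄)² = 1600.253; SSW = ΣΣ(x−x̄ᵢ)² = 594.303
MSB = 1600.253/3 = 533.4175; MSW = 594.303/32 = 18.5720
F = MSB/MSW = 28.7216
df = (3, 32)

test statistic = 28.722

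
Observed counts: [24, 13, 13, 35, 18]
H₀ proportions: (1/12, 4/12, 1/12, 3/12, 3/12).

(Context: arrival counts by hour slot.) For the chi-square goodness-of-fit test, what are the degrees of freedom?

degrees of freedom = 4

df = k − 1 = 5 − 1 = 4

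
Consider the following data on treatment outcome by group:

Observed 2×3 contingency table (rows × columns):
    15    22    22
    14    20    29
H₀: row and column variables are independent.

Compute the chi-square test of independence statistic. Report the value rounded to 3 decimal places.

test statistic = 0.960

Row totals [59, 63], col totals [29, 42, 51], n=122
χ² = (15−14.02)²/14.02 + (22−20.31)²/20.31 + (22−24.66)²/24.66 + (14−14.98)²/14.98 + (20−21.69)²/21.69 + (29−26.34)²/26.34 = 0.9604
df = 2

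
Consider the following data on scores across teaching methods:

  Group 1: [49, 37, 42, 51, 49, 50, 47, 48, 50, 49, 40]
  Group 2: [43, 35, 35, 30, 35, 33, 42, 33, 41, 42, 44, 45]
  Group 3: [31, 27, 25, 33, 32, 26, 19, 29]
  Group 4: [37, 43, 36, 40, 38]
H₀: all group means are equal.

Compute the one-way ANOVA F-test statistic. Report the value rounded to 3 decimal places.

test statistic = 25.448

Group means [46.55, 38.17, 27.75, 38.80], grand mean 38.500
SSB = Σnᵢ(x̄ᵢ−x̄)² = 1638.306; SSW = ΣΣ(x−x̄ᵢ)² = 686.694
MSB = 1638.306/3 = 546.1020; MSW = 686.694/32 = 21.4592
F = MSB/MSW = 25.4484
df = (3, 32)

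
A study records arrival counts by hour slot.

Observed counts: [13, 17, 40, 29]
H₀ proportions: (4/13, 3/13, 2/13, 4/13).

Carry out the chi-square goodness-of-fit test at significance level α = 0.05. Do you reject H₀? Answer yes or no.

n = 99; E_i = n·p_i = [30.46, 22.85, 15.23, 30.46]
χ² = (13−30.46)²/30.46 + (17−22.85)²/22.85 + (40−15.23)²/15.23 + (29−30.46)²/30.46 = 51.8569
df = 3
p-value (upper-tail) = 0.00000
At α=0.05: p < α → reject H₀

reject H₀: yes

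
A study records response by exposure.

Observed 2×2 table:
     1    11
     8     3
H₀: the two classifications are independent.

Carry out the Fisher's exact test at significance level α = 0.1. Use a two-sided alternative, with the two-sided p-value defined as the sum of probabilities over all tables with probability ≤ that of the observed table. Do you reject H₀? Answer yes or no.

Margins: r₁=12, r₂=11, c₁=9, c₂=14, n=23
p_obs = C(12,1)·C(11,8)/C(23,9); sum pmf over tables with pmf ≤ p_obs
p-value (two-sided) = 0.00276
At α=0.1: p < α → reject H₀

reject H₀: yes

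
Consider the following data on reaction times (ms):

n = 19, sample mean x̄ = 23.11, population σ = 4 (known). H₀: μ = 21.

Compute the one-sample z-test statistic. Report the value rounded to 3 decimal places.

test statistic = 2.299

SE = σ/√n = 4/√19 = 0.9177
z = (x̄−μ₀)/SE = (23.11−21)/0.9177 = 2.2993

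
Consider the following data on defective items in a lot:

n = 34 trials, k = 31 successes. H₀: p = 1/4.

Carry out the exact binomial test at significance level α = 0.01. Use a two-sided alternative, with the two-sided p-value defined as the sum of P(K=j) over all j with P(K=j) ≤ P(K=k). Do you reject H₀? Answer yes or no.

reject H₀: yes

Exact binomial: n=34, k=31, p₀=1/4=0.2500
P(X=j) = C(n,j)·p₀^j·(1−p₀)^(n−j); p = Σ P(X=j) over j with P(X=j) ≤ P(X=31)
p-value (two-sided) = 0.00000
At α=0.01: p < α → reject H₀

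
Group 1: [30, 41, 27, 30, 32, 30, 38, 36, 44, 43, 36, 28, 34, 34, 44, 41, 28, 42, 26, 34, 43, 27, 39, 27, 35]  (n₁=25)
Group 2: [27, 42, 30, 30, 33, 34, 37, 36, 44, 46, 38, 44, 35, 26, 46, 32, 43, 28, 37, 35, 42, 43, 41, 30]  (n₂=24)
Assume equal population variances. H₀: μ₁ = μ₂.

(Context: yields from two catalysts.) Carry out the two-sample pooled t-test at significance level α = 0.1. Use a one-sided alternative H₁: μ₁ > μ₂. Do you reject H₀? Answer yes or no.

reject H₀: no

x̄₁=34.760, s₁=6.105, n₁=25
x̄₂=36.625, s₂=6.268, n₂=24
s_p² = [24·6.105² + 23·6.268²]/47 = 38.2593
SE = √(s_p²·(1/25+1/24)) = 1.7676
t = (34.760−36.625)/1.7676 = -1.0551
df = 47
p-value (one-sided, H₁ greater) = 0.85161
At α=0.1: p ≥ α → fail to reject H₀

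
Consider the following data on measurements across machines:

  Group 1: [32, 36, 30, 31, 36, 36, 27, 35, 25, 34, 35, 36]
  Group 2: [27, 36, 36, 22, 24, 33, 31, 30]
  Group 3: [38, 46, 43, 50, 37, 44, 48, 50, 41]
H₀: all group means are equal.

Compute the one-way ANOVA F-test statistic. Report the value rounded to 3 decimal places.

Group means [32.75, 29.88, 44.11], grand mean 35.483
SSB = Σnᵢ(x̄ᵢ−x̄)² = 1011.227; SSW = ΣΣ(x−x̄ᵢ)² = 536.014
MSB = 1011.227/2 = 505.6137; MSW = 536.014/26 = 20.6159
F = MSB/MSW = 24.5254
df = (2, 26)

test statistic = 24.525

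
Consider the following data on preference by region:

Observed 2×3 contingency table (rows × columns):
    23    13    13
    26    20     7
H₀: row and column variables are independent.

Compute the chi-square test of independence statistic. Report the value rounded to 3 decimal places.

Row totals [49, 53], col totals [49, 33, 20], n=102
χ² = (23−23.54)²/23.54 + (13−15.85)²/15.85 + (13−9.61)²/9.61 + (26−25.46)²/25.46 + (20−17.15)²/17.15 + (7−10.39)²/10.39 = 3.3168
df = 2

test statistic = 3.317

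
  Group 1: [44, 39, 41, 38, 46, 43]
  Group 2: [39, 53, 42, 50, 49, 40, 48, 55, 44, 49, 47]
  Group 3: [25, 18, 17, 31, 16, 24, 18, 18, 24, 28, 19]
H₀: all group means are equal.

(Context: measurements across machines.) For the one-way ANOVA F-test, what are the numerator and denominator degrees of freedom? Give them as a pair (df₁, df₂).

degrees of freedom = [2, 25]

k = 3 groups, N = 28 total
df = (k−1, N−k) = (3−1, 28−3) = (2, 25)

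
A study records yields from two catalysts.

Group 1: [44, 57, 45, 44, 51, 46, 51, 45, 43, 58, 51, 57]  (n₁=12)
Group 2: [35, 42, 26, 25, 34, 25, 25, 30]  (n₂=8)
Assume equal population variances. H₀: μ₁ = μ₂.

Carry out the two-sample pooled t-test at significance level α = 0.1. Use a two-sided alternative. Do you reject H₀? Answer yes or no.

reject H₀: yes

x̄₁=49.333, s₁=5.614, n₁=12
x̄₂=30.250, s₂=6.274, n₂=8
s_p² = [11·5.614² + 7·6.274²]/18 = 34.5648
SE = √(s_p²·(1/12+1/8)) = 2.6835
t = (49.333−30.250)/2.6835 = 7.1114
df = 18
p-value (two-sided) = 0.00000
At α=0.1: p < α → reject H₀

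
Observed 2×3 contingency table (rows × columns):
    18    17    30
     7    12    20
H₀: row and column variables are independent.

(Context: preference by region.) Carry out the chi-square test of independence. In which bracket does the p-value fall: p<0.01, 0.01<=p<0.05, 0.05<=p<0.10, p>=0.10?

Row totals [65, 39], col totals [25, 29, 50], n=104
χ² = (18−15.62)²/15.62 + (17−18.12)²/18.12 + (30−31.25)²/31.25 + (7−9.38)²/9.38 + (12−10.88)²/10.88 + (20−18.75)²/18.75 = 1.2822
df = 2
p-value (upper-tail) = 0.52671
→ bracket: p>=0.10

p-value bracket: p>=0.10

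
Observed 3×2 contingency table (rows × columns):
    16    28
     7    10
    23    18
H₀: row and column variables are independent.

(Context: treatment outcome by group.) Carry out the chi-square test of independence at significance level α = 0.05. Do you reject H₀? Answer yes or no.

Row totals [44, 17, 41], col totals [46, 56], n=102
χ² = (16−19.84)²/19.84 + (28−24.16)²/24.16 + (7−7.67)²/7.67 + (10−9.33)²/9.33 + (23−18.49)²/18.49 + (18−22.51)²/22.51 = 3.4648
df = 2
p-value (upper-tail) = 0.17686
At α=0.05: p ≥ α → fail to reject H₀

reject H₀: no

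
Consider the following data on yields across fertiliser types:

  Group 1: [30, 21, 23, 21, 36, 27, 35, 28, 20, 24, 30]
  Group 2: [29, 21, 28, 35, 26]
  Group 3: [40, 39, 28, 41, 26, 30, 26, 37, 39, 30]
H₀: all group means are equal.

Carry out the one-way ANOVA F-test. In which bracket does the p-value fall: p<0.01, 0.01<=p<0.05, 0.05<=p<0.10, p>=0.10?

Group means [26.82, 27.80, 33.60], grand mean 29.615
SSB = Σnᵢ(x̄ᵢ−x̄)² = 261.317; SSW = ΣΣ(x−x̄ᵢ)² = 750.836
MSB = 261.317/2 = 130.6587; MSW = 750.836/23 = 32.6451
F = MSB/MSW = 4.0024
df = (2, 23)
p-value (upper-tail) = 0.03224
→ bracket: 0.01<=p<0.05

p-value bracket: 0.01<=p<0.05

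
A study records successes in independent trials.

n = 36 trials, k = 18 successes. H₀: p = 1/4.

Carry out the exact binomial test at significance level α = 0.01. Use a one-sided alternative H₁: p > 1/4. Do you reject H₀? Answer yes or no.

Exact binomial: n=36, k=18, p₀=1/4=0.2500
P(X≥18) from Σ C(n,i)·p₀^i·(1−p₀)^(n−i)
p-value (one-sided, H₁ greater) = 0.00107
At α=0.01: p < α → reject H₀

reject H₀: yes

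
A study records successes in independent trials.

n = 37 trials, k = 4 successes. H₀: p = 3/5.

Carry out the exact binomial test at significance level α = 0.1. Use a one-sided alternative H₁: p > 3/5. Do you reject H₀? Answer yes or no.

Exact binomial: n=37, k=4, p₀=3/5=0.6000
P(X≥4) from Σ C(n,i)·p₀^i·(1−p₀)^(n−i)
p-value (one-sided, H₁ greater) = 1.00000
At α=0.1: p ≥ α → fail to reject H₀

reject H₀: no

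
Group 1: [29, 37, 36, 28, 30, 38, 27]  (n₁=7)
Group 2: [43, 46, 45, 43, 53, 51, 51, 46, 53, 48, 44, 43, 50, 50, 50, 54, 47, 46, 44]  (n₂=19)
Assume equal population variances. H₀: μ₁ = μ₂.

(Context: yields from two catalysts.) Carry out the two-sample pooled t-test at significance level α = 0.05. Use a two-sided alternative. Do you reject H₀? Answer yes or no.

x̄₁=32.143, s₁=4.670, n₁=7
x̄₂=47.737, s₂=3.679, n₂=19
s_p² = [6·4.670² + 18·3.679²]/24 = 15.6059
SE = √(s_p²·(1/7+1/19)) = 1.7466
t = (32.143−47.737)/1.7466 = -8.9280
df = 24
p-value (two-sided) = 0.00000
At α=0.05: p < α → reject H₀

reject H₀: yes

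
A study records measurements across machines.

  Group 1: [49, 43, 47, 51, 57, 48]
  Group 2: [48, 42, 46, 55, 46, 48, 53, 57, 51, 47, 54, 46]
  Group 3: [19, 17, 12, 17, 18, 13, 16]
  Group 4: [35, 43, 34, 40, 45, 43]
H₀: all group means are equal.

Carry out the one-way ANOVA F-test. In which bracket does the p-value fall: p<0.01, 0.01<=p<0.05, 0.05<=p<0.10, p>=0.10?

Group means [49.17, 49.42, 16.00, 40.00], grand mean 40.000
SSB = Σnᵢ(x̄ᵢ−x̄)² = 5600.250; SSW = ΣΣ(x−x̄ᵢ)² = 477.750
MSB = 5600.250/3 = 1866.7500; MSW = 477.750/27 = 17.6944
F = MSB/MSW = 105.4992
df = (3, 27)
p-value (upper-tail) = 0.00000
→ bracket: p<0.01

p-value bracket: p<0.01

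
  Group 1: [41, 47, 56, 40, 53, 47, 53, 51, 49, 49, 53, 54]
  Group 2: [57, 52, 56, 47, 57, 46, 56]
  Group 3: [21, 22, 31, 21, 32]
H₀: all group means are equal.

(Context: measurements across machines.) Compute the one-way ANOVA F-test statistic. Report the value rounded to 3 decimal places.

Group means [49.42, 53.00, 25.40], grand mean 45.458
SSB = Σnᵢ(x̄ᵢ−x̄)² = 2597.842; SSW = ΣΣ(x−x̄ᵢ)² = 538.117
MSB = 2597.842/2 = 1298.9208; MSW = 538.117/21 = 25.6246
F = MSB/MSW = 50.6904
df = (2, 21)

test statistic = 50.690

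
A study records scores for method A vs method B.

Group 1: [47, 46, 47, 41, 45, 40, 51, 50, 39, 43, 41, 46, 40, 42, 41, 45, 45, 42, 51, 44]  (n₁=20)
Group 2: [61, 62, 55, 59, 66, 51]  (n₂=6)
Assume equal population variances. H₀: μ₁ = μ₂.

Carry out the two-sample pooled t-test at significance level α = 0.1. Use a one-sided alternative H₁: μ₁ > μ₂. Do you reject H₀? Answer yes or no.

x̄₁=44.300, s₁=3.658, n₁=20
x̄₂=59.000, s₂=5.329, n₂=6
s_p² = [19·3.658² + 5·5.329²]/24 = 16.5083
SE = √(s_p²·(1/20+1/6)) = 1.8912
t = (44.300−59.000)/1.8912 = -7.7727
df = 24
p-value (one-sided, H₁ greater) = 1.00000
At α=0.1: p ≥ α → fail to reject H₀

reject H₀: no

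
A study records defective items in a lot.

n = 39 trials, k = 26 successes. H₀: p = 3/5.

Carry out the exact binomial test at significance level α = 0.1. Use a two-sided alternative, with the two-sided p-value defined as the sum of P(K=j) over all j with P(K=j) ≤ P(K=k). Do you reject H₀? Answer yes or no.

reject H₀: no

Exact binomial: n=39, k=26, p₀=3/5=0.6000
P(X=j) = C(n,j)·p₀^j·(1−p₀)^(n−j); p = Σ P(X=j) over j with P(X=j) ≤ P(X=26)
p-value (two-sided) = 0.41968
At α=0.1: p ≥ α → fail to reject H₀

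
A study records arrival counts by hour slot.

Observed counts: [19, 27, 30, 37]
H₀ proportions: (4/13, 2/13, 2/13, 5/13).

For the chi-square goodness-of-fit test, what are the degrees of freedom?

degrees of freedom = 3

df = k − 1 = 4 − 1 = 3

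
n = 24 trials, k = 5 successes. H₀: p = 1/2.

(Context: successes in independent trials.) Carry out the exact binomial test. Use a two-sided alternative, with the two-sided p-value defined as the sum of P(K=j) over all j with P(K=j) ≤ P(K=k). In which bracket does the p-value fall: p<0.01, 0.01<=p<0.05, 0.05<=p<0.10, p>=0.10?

Exact binomial: n=24, k=5, p₀=1/2=0.5000
P(X=j) = C(n,j)·p₀^j·(1−p₀)^(n−j); p = Σ P(X=j) over j with P(X=j) ≤ P(X=5)
p-value (two-sided) = 0.00661
→ bracket: p<0.01

p-value bracket: p<0.01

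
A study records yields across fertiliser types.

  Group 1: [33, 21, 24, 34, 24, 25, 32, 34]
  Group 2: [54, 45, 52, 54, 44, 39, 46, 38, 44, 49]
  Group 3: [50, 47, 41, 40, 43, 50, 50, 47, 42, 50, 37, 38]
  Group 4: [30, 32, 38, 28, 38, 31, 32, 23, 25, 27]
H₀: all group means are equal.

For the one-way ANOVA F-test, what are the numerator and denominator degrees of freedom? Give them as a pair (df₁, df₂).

degrees of freedom = [3, 36]

k = 4 groups, N = 40 total
df = (k−1, N−k) = (4−1, 40−4) = (3, 36)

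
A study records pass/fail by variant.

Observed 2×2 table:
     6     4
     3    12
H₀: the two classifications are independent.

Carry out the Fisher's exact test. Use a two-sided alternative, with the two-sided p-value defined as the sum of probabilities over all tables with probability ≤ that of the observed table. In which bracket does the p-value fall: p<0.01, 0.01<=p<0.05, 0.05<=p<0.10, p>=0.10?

p-value bracket: 0.05<=p<0.10

Margins: r₁=10, r₂=15, c₁=9, c₂=16, n=25
p_obs = C(10,6)·C(15,3)/C(25,9); sum pmf over tables with pmf ≤ p_obs
p-value (two-sided) = 0.08722
→ bracket: 0.05<=p<0.10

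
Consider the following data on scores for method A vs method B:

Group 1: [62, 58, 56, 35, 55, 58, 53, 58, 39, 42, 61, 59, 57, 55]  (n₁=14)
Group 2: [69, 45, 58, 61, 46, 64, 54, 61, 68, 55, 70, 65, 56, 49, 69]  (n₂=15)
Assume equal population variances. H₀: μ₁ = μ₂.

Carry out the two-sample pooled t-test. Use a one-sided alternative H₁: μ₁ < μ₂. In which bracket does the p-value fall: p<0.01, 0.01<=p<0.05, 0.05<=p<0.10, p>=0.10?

p-value bracket: 0.01<=p<0.05

x̄₁=53.429, s₁=8.446, n₁=14
x̄₂=59.333, s₂=8.389, n₂=15
s_p² = [13·8.446² + 14·8.389²]/27 = 70.8430
SE = √(s_p²·(1/14+1/15)) = 3.1278
t = (53.429−59.333)/3.1278 = -1.8878
df = 27
p-value (one-sided, H₁ less) = 0.03492
→ bracket: 0.01<=p<0.05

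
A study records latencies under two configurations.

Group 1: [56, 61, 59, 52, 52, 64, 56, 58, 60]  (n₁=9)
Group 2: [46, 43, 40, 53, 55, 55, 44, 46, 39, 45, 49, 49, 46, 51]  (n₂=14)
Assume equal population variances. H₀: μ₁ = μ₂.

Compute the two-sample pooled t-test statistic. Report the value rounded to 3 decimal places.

x̄₁=57.556, s₁=4.003, n₁=9
x̄₂=47.214, s₂=5.056, n₂=14
s_p² = [8·4.003² + 13·5.056²]/21 = 21.9324
SE = √(s_p²·(1/9+1/14)) = 2.0009
t = (57.556−47.214)/2.0009 = 5.1684
df = 21

test statistic = 5.168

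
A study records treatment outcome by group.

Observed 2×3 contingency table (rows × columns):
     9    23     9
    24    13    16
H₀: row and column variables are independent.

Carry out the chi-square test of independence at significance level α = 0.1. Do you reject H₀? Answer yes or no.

reject H₀: yes

Row totals [41, 53], col totals [33, 36, 25], n=94
χ² = (9−14.39)²/14.39 + (23−15.70)²/15.70 + (9−10.90)²/10.90 + (24−18.61)²/18.61 + (13−20.30)²/20.30 + (16−14.10)²/14.10 = 10.1901
df = 2
p-value (upper-tail) = 0.00613
At α=0.1: p < α → reject H₀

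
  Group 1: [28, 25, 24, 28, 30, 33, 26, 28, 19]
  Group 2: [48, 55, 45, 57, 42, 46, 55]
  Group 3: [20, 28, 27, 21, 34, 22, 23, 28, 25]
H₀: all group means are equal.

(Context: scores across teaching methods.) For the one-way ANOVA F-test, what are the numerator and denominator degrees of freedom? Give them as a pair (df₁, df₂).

k = 3 groups, N = 25 total
df = (k−1, N−k) = (3−1, 25−3) = (2, 22)

degrees of freedom = [2, 22]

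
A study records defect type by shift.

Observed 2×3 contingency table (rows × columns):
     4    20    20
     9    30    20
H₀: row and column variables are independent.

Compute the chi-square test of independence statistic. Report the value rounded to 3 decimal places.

Row totals [44, 59], col totals [13, 50, 40], n=103
χ² = (4−5.55)²/5.55 + (20−21.36)²/21.36 + (20−17.09)²/17.09 + (9−7.45)²/7.45 + (30−28.64)²/28.64 + (20−22.91)²/22.91 = 1.7763
df = 2

test statistic = 1.776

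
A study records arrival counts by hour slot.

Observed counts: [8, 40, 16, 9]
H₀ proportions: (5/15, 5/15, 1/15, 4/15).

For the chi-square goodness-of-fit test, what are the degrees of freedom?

df = k − 1 = 4 − 1 = 3

degrees of freedom = 3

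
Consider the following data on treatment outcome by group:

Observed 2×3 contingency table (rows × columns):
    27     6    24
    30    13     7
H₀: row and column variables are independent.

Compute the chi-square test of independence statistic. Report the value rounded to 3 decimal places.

Row totals [57, 50], col totals [57, 19, 31], n=107
χ² = (27−30.36)²/30.36 + (6−10.12)²/10.12 + (24−16.51)²/16.51 + (30−26.64)²/26.64 + (13−8.88)²/8.88 + (7−14.49)²/14.49 = 11.6513
df = 2

test statistic = 11.651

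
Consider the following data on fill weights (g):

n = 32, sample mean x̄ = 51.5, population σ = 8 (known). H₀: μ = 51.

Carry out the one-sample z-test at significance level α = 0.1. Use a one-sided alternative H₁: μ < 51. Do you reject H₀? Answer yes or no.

reject H₀: no

SE = σ/√n = 8/√32 = 1.4142
z = (x̄−μ₀)/SE = (51.5−51)/1.4142 = 0.3536
p-value (one-sided, H₁ less) = 0.63816
At α=0.1: p ≥ α → fail to reject H₀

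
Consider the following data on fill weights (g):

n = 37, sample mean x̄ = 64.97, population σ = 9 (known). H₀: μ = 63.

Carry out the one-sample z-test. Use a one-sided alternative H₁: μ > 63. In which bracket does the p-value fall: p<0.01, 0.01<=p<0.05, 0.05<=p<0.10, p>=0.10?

p-value bracket: 0.05<=p<0.10

SE = σ/√n = 9/√37 = 1.4796
z = (x̄−μ₀)/SE = (64.97−63)/1.4796 = 1.3314
p-value (one-sided, H₁ greater) = 0.09152
→ bracket: 0.05<=p<0.10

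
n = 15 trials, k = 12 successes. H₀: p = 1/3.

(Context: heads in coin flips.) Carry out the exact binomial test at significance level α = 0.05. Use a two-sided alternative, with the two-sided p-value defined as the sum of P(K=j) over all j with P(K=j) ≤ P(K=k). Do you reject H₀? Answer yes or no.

Exact binomial: n=15, k=12, p₀=1/3=0.3333
P(X=j) = C(n,j)·p₀^j·(1−p₀)^(n−j); p = Σ P(X=j) over j with P(X=j) ≤ P(X=12)
p-value (two-sided) = 0.00029
At α=0.05: p < α → reject H₀

reject H₀: yes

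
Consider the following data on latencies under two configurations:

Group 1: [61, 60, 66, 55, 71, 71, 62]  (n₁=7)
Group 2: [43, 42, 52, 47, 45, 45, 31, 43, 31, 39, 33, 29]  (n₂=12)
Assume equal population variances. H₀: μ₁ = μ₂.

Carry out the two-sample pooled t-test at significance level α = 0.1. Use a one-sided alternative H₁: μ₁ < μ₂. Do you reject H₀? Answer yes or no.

x̄₁=63.714, s₁=5.936, n₁=7
x̄₂=40.000, s₂=7.373, n₂=12
s_p² = [6·5.936² + 11·7.373²]/17 = 47.6134
SE = √(s_p²·(1/7+1/12)) = 3.2817
t = (63.714−40.000)/3.2817 = 7.2262
df = 17
p-value (one-sided, H₁ less) = 1.00000
At α=0.1: p ≥ α → fail to reject H₀

reject H₀: no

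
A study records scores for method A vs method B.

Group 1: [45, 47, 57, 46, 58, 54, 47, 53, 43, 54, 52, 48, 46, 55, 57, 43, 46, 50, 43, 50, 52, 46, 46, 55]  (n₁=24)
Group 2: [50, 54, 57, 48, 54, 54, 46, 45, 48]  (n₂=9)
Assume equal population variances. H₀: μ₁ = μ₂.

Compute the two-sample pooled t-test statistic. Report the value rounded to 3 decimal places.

test statistic = -0.525

x̄₁=49.708, s₁=4.814, n₁=24
x̄₂=50.667, s₂=4.213, n₂=9
s_p² = [23·4.814² + 8·4.213²]/31 = 21.7728
SE = √(s_p²·(1/24+1/9)) = 1.8238
t = (49.708−50.667)/1.8238 = -0.5254
df = 31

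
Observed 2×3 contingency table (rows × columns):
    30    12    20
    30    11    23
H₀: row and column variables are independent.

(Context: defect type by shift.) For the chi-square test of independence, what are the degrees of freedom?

df = (r−1)(c−1) = (2−1)·(3−1) = 2

degrees of freedom = 2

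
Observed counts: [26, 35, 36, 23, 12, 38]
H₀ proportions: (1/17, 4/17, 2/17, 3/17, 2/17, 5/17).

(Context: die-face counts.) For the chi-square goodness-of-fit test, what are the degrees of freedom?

df = k − 1 = 6 − 1 = 5

degrees of freedom = 5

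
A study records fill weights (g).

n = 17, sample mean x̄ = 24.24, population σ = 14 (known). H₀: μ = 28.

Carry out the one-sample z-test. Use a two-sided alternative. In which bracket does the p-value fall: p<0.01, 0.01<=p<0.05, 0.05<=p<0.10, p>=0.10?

p-value bracket: p>=0.10

SE = σ/√n = 14/√17 = 3.3955
z = (x̄−μ₀)/SE = (24.24−28)/3.3955 = -1.1073
p-value (two-sided) = 0.26814
→ bracket: p>=0.10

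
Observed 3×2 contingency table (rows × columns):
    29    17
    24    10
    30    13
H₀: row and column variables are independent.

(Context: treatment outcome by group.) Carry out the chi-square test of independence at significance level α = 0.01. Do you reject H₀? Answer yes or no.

reject H₀: no

Row totals [46, 34, 43], col totals [83, 40], n=123
χ² = (29−31.04)²/31.04 + (17−14.96)²/14.96 + (24−22.94)²/22.94 + (10−11.06)²/11.06 + (30−29.02)²/29.02 + (13−13.98)²/13.98 = 0.6648
df = 2
p-value (upper-tail) = 0.71720
At α=0.01: p ≥ α → fail to reject H₀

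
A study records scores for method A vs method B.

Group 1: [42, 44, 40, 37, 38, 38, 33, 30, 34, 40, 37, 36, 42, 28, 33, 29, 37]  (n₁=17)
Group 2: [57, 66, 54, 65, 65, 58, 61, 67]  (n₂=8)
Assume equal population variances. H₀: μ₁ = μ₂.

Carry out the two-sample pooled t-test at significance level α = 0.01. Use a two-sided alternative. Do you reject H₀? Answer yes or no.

x̄₁=36.353, s₁=4.663, n₁=17
x̄₂=61.625, s₂=4.838, n₂=8
s_p² = [16·4.663² + 7·4.838²]/23 = 22.2503
SE = √(s_p²·(1/17+1/8)) = 2.0224
t = (36.353−61.625)/2.0224 = -12.4960
df = 23
p-value (two-sided) = 0.00000
At α=0.01: p < α → reject H₀

reject H₀: yes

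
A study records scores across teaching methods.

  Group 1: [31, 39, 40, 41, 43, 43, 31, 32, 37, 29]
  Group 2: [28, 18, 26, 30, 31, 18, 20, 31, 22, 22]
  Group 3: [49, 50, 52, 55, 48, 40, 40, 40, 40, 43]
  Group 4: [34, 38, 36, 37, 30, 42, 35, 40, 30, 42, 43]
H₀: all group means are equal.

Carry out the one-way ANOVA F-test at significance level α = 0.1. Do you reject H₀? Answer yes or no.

Group means [36.60, 24.60, 45.70, 37.00], grand mean 36.000
SSB = Σnᵢ(x̄ᵢ−x̄)² = 2255.100; SSW = ΣΣ(x−x̄ᵢ)² = 1012.900
MSB = 2255.100/3 = 751.7000; MSW = 1012.900/37 = 27.3757
F = MSB/MSW = 27.4587
df = (3, 37)
p-value (upper-tail) = 0.00000
At α=0.1: p < α → reject H₀

reject H₀: yes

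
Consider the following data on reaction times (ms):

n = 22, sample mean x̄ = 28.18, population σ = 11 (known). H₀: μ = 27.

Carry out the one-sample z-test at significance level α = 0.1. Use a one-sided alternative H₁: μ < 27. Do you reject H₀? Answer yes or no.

reject H₀: no

SE = σ/√n = 11/√22 = 2.3452
z = (x̄−μ₀)/SE = (28.18−27)/2.3452 = 0.5032
p-value (one-sided, H₁ less) = 0.69257
At α=0.1: p ≥ α → fail to reject H₀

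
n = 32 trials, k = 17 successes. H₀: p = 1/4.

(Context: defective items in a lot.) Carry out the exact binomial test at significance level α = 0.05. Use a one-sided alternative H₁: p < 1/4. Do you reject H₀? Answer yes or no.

reject H₀: no

Exact binomial: n=32, k=17, p₀=1/4=0.2500
P(X≤17) from Σ C(n,i)·p₀^i·(1−p₀)^(n−i)
p-value (one-sided, H₁ less) = 0.99984
At α=0.05: p ≥ α → fail to reject H₀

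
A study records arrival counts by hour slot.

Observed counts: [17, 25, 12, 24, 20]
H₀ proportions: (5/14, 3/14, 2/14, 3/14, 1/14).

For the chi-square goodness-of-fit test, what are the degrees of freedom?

degrees of freedom = 4

df = k − 1 = 5 − 1 = 4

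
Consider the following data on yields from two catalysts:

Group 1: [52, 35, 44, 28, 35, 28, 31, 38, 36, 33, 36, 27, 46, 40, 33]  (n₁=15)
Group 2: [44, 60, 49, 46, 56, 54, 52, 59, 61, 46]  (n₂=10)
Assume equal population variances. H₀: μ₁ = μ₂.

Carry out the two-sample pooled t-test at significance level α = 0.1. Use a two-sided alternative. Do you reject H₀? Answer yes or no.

x̄₁=36.133, s₁=7.039, n₁=15
x̄₂=52.700, s₂=6.273, n₂=10
s_p² = [14·7.039² + 9·6.273²]/23 = 45.5580
SE = √(s_p²·(1/15+1/10)) = 2.7555
t = (36.133−52.700)/2.7555 = -6.0121
df = 23
p-value (two-sided) = 0.00000
At α=0.1: p < α → reject H₀

reject H₀: yes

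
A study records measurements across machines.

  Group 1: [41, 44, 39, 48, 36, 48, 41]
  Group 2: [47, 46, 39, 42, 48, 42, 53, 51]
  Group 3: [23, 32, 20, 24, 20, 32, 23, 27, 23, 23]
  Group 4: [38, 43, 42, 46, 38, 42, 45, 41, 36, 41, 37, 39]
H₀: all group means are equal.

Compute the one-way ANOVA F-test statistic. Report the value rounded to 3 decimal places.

Group means [42.43, 46.00, 24.70, 40.67], grand mean 37.838
SSB = Σnᵢ(x̄ᵢ−x̄)² = 2502.546; SSW = ΣΣ(x−x̄ᵢ)² = 558.481
MSB = 2502.546/3 = 834.1820; MSW = 558.481/33 = 16.9237
F = MSB/MSW = 49.2909
df = (3, 33)

test statistic = 49.291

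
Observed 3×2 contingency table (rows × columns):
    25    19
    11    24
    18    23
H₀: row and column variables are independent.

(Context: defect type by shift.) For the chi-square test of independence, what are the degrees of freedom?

degrees of freedom = 2

df = (r−1)(c−1) = (3−1)·(2−1) = 2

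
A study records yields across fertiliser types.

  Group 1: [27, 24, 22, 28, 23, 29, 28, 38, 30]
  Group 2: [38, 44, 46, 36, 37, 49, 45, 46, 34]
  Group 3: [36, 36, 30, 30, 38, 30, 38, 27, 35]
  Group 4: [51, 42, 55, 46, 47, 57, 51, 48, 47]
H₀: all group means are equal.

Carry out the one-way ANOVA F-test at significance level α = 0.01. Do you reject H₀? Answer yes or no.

Group means [27.67, 41.67, 33.33, 49.33], grand mean 38.000
SSB = Σnᵢ(x̄ᵢ−x̄)² = 2434.000; SSW = ΣΣ(x−x̄ᵢ)² = 724.000
MSB = 2434.000/3 = 811.3333; MSW = 724.000/32 = 22.6250
F = MSB/MSW = 35.8600
df = (3, 32)
p-value (upper-tail) = 0.00000
At α=0.01: p < α → reject H₀

reject H₀: yes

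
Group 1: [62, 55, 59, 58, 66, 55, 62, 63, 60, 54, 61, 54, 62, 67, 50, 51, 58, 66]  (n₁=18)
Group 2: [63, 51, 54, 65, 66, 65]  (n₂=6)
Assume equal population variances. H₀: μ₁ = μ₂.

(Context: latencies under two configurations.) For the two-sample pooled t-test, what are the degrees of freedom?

df = n₁ + n₂ − 2 = 18 + 6 − 2 = 22

degrees of freedom = 22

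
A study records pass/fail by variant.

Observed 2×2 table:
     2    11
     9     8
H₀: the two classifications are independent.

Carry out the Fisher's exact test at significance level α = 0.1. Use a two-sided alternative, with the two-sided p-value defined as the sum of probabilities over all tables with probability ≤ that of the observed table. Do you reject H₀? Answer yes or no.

Margins: r₁=13, r₂=17, c₁=11, c₂=19, n=30
p_obs = C(13,2)·C(17,9)/C(30,11); sum pmf over tables with pmf ≤ p_obs
p-value (two-sided) = 0.05746
At α=0.1: p < α → reject H₀

reject H₀: yes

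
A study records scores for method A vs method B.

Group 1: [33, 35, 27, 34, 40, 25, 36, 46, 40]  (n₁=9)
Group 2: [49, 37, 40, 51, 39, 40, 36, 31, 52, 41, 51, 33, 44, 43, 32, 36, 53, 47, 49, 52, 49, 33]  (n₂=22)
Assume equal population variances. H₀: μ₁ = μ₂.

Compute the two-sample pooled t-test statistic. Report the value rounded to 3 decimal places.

x̄₁=35.111, s₁=6.528, n₁=9
x̄₂=42.636, s₂=7.397, n₂=22
s_p² = [8·6.528² + 21·7.397²]/29 = 51.3786
SE = √(s_p²·(1/9+1/22)) = 2.8362
t = (35.111−42.636)/2.8362 = -2.6533
df = 29

test statistic = -2.653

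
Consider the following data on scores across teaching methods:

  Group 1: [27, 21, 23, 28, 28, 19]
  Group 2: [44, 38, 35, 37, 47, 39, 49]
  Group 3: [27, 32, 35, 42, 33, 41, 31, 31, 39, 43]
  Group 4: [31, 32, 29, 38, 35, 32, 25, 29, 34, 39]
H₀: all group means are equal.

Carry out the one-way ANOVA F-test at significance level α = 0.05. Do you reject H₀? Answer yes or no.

reject H₀: yes

Group means [24.33, 41.29, 35.40, 32.40], grand mean 33.727
SSB = Σnᵢ(x̄ᵢ−x̄)² = 974.984; SSW = ΣΣ(x−x̄ᵢ)² = 685.562
MSB = 974.984/3 = 324.9945; MSW = 685.562/29 = 23.6401
F = MSB/MSW = 13.7476
df = (3, 29)
p-value (upper-tail) = 0.00001
At α=0.05: p < α → reject H₀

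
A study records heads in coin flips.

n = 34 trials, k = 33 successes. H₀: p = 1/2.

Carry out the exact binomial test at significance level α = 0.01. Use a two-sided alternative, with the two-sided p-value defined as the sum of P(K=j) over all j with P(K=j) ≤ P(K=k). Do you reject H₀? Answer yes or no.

Exact binomial: n=34, k=33, p₀=1/2=0.5000
P(X=j) = C(n,j)·p₀^j·(1−p₀)^(n−j); p = Σ P(X=j) over j with P(X=j) ≤ P(X=33)
p-value (two-sided) = 0.00000
At α=0.01: p < α → reject H₀

reject H₀: yes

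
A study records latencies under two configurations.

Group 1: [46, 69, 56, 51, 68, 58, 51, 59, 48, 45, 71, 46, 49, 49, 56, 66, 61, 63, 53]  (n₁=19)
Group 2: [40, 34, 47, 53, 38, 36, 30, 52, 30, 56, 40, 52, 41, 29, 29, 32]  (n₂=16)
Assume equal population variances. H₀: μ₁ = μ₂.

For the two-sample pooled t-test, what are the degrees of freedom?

df = n₁ + n₂ − 2 = 19 + 16 − 2 = 33

degrees of freedom = 33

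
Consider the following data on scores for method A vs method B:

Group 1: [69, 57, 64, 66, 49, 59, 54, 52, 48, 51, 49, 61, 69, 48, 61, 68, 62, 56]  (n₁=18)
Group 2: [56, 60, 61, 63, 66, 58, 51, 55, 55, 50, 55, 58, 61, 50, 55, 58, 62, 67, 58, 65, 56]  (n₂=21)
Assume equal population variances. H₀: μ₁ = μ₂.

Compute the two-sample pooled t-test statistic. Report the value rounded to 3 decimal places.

x̄₁=57.944, s₁=7.456, n₁=18
x̄₂=58.095, s₂=4.888, n₂=21
s_p² = [17·7.456² + 20·4.888²]/37 = 38.4528
SE = √(s_p²·(1/18+1/21)) = 1.9918
t = (57.944−58.095)/1.9918 = -0.0757
df = 37

test statistic = -0.076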